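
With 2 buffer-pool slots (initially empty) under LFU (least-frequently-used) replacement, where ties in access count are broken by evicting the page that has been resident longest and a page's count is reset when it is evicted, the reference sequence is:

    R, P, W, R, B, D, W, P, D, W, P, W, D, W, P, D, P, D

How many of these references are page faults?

R: fault, frames {R}
P: fault, frames {R,P}
W: fault, evict R, frames {P,W}
R: fault, evict P, frames {W,R}
B: fault, evict W, frames {R,B}
D: fault, evict R, frames {B,D}
W: fault, evict B, frames {D,W}
P: fault, evict D, frames {W,P}
D: fault, evict W, frames {P,D}
W: fault, evict P, frames {D,W}
P: fault, evict D, frames {W,P}
W: hit
D: fault, evict P, frames {W,D}
W: hit
P: fault, evict D, frames {W,P}
D: fault, evict P, frames {W,D}
P: fault, evict D, frames {W,P}
D: fault, evict P, frames {W,D}
Page faults: 16.

16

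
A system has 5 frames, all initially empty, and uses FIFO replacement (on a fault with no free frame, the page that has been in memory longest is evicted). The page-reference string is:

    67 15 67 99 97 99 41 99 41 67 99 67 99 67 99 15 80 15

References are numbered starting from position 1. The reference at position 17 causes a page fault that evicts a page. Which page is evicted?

67

pos 1: 67: miss, frames (67)
pos 2: 15: miss, frames (67 15)
pos 3: 67: hit
pos 4: 99: miss, frames (67 15 99)
pos 5: 97: miss, frames (67 15 99 97)
pos 6: 99: hit
pos 7: 41: miss, frames (67 15 99 97 41)
pos 8: 99: hit
pos 9: 41: hit
pos 10: 67: hit
pos 11: 99: hit
pos 12: 67: hit
pos 13: 99: hit
pos 14: 67: hit
pos 15: 99: hit
pos 16: 15: hit
pos 17: 80: miss, evict 67, frames (15 99 97 41 80)
At position 17, page 67 is evicted.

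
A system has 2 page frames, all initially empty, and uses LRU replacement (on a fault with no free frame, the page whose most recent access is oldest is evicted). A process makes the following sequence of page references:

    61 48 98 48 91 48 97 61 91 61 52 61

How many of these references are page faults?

61 → miss, frames (61)
48 → miss, frames (61 48)
98 → miss, evict 61, frames (48 98)
48 → hit
91 → miss, evict 98, frames (48 91)
48 → hit
97 → miss, evict 91, frames (48 97)
61 → miss, evict 48, frames (97 61)
91 → miss, evict 97, frames (61 91)
61 → hit
52 → miss, evict 91, frames (61 52)
61 → hit
Page faults: 8.

8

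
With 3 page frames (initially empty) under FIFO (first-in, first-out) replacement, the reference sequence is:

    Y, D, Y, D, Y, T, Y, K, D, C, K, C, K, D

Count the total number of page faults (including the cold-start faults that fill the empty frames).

Y → fault, frames [Y]
D → fault, frames [Y, D]
Y → hit
D → hit
Y → hit
T → fault, frames [Y, D, T]
Y → hit
K → fault, evict Y, frames [D, T, K]
D → hit
C → fault, evict D, frames [T, K, C]
K → hit
C → hit
K → hit
D → fault, evict T, frames [K, C, D]
Page faults: 6.

6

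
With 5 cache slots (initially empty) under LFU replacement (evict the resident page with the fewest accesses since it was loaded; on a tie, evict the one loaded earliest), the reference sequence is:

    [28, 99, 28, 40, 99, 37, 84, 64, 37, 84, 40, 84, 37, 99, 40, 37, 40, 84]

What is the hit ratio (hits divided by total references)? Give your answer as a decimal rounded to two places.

0.61

28 -> miss, frames (28)
99 -> miss, frames (28 99)
28 -> hit
40 -> miss, frames (28 99 40)
99 -> hit
37 -> miss, frames (28 99 40 37)
84 -> miss, frames (28 99 40 37 84)
64 -> miss, evict 40, frames (28 99 37 84 64)
37 -> hit
84 -> hit
40 -> miss, evict 64, frames (28 99 37 84 40)
84 -> hit
37 -> hit
99 -> hit
40 -> hit
37 -> hit
40 -> hit
84 -> hit
Hits: 11 of 18 references → 11/18 = 0.6111.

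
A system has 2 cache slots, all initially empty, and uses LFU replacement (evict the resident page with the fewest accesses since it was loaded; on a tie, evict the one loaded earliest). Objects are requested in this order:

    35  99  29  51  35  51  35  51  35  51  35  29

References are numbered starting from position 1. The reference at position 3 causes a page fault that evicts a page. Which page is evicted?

pos 1: 35 -> miss, frames {35}
pos 2: 99 -> miss, frames {35,99}
pos 3: 29 -> miss, evict 35, frames {99,29}
At position 3, page 35 is evicted.

35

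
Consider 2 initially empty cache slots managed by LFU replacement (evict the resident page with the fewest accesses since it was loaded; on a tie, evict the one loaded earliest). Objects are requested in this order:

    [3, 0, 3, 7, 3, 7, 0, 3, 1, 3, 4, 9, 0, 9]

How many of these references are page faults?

3 -> miss, frames (3)
0 -> miss, frames (3 0)
3 -> hit
7 -> miss, evict 0, frames (3 7)
3 -> hit
7 -> hit
0 -> miss, evict 7, frames (3 0)
3 -> hit
1 -> miss, evict 0, frames (3 1)
3 -> hit
4 -> miss, evict 1, frames (3 4)
9 -> miss, evict 4, frames (3 9)
0 -> miss, evict 9, frames (3 0)
9 -> miss, evict 0, frames (3 9)
Page faults: 9.

9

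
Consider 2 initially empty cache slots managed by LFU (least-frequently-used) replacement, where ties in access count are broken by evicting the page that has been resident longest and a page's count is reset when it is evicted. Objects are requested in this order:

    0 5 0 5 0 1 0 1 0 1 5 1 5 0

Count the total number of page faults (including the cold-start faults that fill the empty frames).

0 -> miss, frames (0)
5 -> miss, frames (0 5)
0 -> hit
5 -> hit
0 -> hit
1 -> miss, evict 5, frames (0 1)
0 -> hit
1 -> hit
0 -> hit
1 -> hit
5 -> miss, evict 1, frames (0 5)
1 -> miss, evict 5, frames (0 1)
5 -> miss, evict 1, frames (0 5)
0 -> hit
Page faults: 6.

6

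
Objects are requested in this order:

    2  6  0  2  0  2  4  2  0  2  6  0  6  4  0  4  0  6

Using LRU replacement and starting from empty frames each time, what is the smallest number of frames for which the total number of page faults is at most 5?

f=1: 18 faults
f=2: 11 faults
f=3: 6 faults
f=4: 4 faults
Smallest f with faults ≤ 5 is 4.

4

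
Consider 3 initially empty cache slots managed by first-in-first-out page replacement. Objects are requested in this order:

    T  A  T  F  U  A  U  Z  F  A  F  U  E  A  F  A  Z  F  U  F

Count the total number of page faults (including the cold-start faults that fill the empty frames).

T → miss, frames [T]
A → miss, frames [T, A]
T → hit
F → miss, frames [T, A, F]
U → miss, evict T, frames [A, F, U]
A → hit
U → hit
Z → miss, evict A, frames [F, U, Z]
F → hit
A → miss, evict F, frames [U, Z, A]
F → miss, evict U, frames [Z, A, F]
U → miss, evict Z, frames [A, F, U]
E → miss, evict A, frames [F, U, E]
A → miss, evict F, frames [U, E, A]
F → miss, evict U, frames [E, A, F]
A → hit
Z → miss, evict E, frames [A, F, Z]
F → hit
U → miss, evict A, frames [F, Z, U]
F → hit
Page faults: 13.

13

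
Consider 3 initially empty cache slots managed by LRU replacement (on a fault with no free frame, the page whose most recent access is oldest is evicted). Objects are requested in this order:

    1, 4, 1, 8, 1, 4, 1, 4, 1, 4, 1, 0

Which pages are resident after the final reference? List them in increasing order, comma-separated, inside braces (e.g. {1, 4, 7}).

1 → fault, frames {1}
4 → fault, frames {1,4}
1 → hit
8 → fault, frames {4,1,8}
1 → hit
4 → hit
1 → hit
4 → hit
1 → hit
4 → hit
1 → hit
0 → fault, evict 8, frames {4,1,0}

{0, 1, 4}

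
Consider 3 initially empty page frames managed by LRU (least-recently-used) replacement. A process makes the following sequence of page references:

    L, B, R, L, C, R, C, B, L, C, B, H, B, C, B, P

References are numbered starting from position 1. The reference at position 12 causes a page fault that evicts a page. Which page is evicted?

pos 1: L → miss, frames [L]
pos 2: B → miss, frames [L, B]
pos 3: R → miss, frames [L, B, R]
pos 4: L → hit
pos 5: C → miss, evict B, frames [R, L, C]
pos 6: R → hit
pos 7: C → hit
pos 8: B → miss, evict L, frames [R, C, B]
pos 9: L → miss, evict R, frames [C, B, L]
pos 10: C → hit
pos 11: B → hit
pos 12: H → miss, evict L, frames [C, B, H]
At position 12, page L is evicted.

L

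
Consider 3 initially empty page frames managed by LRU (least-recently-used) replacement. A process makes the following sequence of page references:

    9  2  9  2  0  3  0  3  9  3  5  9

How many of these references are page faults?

6

9 -> fault, frames (9)
2 -> fault, frames (9 2)
9 -> hit
2 -> hit
0 -> fault, frames (9 2 0)
3 -> fault, evict 9, frames (2 0 3)
0 -> hit
3 -> hit
9 -> fault, evict 2, frames (0 3 9)
3 -> hit
5 -> fault, evict 0, frames (9 3 5)
9 -> hit
Page faults: 6.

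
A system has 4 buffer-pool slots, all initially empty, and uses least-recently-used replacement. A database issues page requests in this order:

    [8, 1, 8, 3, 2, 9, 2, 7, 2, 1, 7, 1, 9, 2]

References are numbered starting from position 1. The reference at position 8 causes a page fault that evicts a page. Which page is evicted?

pos 1: 8 -> miss, frames {8}
pos 2: 1 -> miss, frames {8,1}
pos 3: 8 -> hit
pos 4: 3 -> miss, frames {1,8,3}
pos 5: 2 -> miss, frames {1,8,3,2}
pos 6: 9 -> miss, evict 1, frames {8,3,2,9}
pos 7: 2 -> hit
pos 8: 7 -> miss, evict 8, frames {3,9,2,7}
At position 8, page 8 is evicted.

8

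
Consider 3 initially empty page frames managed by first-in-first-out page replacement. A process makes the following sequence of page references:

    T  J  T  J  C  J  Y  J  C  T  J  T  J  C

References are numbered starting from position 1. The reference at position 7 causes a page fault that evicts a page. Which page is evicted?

T

pos 1: T: miss, frames [T]
pos 2: J: miss, frames [T, J]
pos 3: T: hit
pos 4: J: hit
pos 5: C: miss, frames [T, J, C]
pos 6: J: hit
pos 7: Y: miss, evict T, frames [J, C, Y]
At position 7, page T is evicted.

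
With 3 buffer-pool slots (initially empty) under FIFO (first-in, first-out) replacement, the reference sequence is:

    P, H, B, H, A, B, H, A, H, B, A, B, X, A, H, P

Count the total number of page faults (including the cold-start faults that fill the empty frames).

P → miss, frames {P}
H → miss, frames {P,H}
B → miss, frames {P,H,B}
H → hit
A → miss, evict P, frames {H,B,A}
B → hit
H → hit
A → hit
H → hit
B → hit
A → hit
B → hit
X → miss, evict H, frames {B,A,X}
A → hit
H → miss, evict B, frames {A,X,H}
P → miss, evict A, frames {X,H,P}
Page faults: 7.

7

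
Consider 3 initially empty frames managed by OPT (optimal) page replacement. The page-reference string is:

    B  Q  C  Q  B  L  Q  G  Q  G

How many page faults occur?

B: miss, frames [B]
Q: miss, frames [B, Q]
C: miss, frames [B, Q, C]
Q: hit
B: hit
L: miss, evict C, frames [B, Q, L]
Q: hit
G: miss, evict L, frames [B, Q, G]
Q: hit
G: hit
Page faults: 5.

5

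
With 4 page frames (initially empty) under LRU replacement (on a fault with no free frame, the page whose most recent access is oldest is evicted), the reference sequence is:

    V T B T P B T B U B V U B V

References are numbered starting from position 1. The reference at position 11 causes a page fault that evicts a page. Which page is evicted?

P

pos 1: V -> miss, frames [V]
pos 2: T -> miss, frames [V, T]
pos 3: B -> miss, frames [V, T, B]
pos 4: T -> hit
pos 5: P -> miss, frames [V, B, T, P]
pos 6: B -> hit
pos 7: T -> hit
pos 8: B -> hit
pos 9: U -> miss, evict V, frames [P, T, B, U]
pos 10: B -> hit
pos 11: V -> miss, evict P, frames [T, U, B, V]
At position 11, page P is evicted.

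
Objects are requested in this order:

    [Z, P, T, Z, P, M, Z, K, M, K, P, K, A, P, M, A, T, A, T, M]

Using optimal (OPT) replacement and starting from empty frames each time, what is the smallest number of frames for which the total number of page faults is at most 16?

f=1: 20 faults
f=2: 11 faults
f=3: 7 faults
f=4: 6 faults
f=5: 6 faults
f=6: 6 faults
Smallest f with faults ≤ 16 is 2.

2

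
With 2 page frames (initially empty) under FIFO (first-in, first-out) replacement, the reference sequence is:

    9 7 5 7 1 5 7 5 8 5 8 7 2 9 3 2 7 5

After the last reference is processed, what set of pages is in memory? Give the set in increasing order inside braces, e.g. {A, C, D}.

9 → miss, frames (9)
7 → miss, frames (9 7)
5 → miss, evict 9, frames (7 5)
7 → hit
1 → miss, evict 7, frames (5 1)
5 → hit
7 → miss, evict 5, frames (1 7)
5 → miss, evict 1, frames (7 5)
8 → miss, evict 7, frames (5 8)
5 → hit
8 → hit
7 → miss, evict 5, frames (8 7)
2 → miss, evict 8, frames (7 2)
9 → miss, evict 7, frames (2 9)
3 → miss, evict 2, frames (9 3)
2 → miss, evict 9, frames (3 2)
7 → miss, evict 3, frames (2 7)
5 → miss, evict 2, frames (7 5)

{5, 7}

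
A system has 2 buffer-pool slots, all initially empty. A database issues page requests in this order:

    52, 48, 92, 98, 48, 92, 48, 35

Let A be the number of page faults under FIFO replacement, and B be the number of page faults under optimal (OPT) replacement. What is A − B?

1

Under FIFO: F F F F F F . F → 7 faults.
Under OPT: F F F F . F . F → 6 faults.
A − B = 7 − 6 = 1.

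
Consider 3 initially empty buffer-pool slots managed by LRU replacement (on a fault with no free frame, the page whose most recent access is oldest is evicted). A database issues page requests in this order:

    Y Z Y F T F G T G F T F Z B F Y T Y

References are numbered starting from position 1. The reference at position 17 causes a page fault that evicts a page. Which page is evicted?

pos 1: Y -> fault, frames [Y]
pos 2: Z -> fault, frames [Y, Z]
pos 3: Y -> hit
pos 4: F -> fault, frames [Z, Y, F]
pos 5: T -> fault, evict Z, frames [Y, F, T]
pos 6: F -> hit
pos 7: G -> fault, evict Y, frames [T, F, G]
pos 8: T -> hit
pos 9: G -> hit
pos 10: F -> hit
pos 11: T -> hit
pos 12: F -> hit
pos 13: Z -> fault, evict G, frames [T, F, Z]
pos 14: B -> fault, evict T, frames [F, Z, B]
pos 15: F -> hit
pos 16: Y -> fault, evict Z, frames [B, F, Y]
pos 17: T -> fault, evict B, frames [F, Y, T]
At position 17, page B is evicted.

B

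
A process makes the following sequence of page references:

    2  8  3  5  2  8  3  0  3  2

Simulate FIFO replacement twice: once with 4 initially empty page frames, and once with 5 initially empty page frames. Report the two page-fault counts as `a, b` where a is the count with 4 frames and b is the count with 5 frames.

4 frames: F F F F . . . F . F → 6 faults.
5 frames: F F F F . . . F . . → 5 faults.
5 < 6: adding a frame reduced faults, as is typical.

6, 5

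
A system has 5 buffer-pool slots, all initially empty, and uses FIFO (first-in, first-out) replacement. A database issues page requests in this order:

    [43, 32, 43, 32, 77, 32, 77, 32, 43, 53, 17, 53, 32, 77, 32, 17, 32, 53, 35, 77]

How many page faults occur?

43 → fault, frames (43)
32 → fault, frames (43 32)
43 → hit
32 → hit
77 → fault, frames (43 32 77)
32 → hit
77 → hit
32 → hit
43 → hit
53 → fault, frames (43 32 77 53)
17 → fault, frames (43 32 77 53 17)
53 → hit
32 → hit
77 → hit
32 → hit
17 → hit
32 → hit
53 → hit
35 → fault, evict 43, frames (32 77 53 17 35)
77 → hit
Page faults: 6.

6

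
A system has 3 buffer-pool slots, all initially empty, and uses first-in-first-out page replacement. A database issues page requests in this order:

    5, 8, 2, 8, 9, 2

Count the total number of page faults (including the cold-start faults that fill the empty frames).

5: fault, frames (5)
8: fault, frames (5 8)
2: fault, frames (5 8 2)
8: hit
9: fault, evict 5, frames (8 2 9)
2: hit
Page faults: 4.

4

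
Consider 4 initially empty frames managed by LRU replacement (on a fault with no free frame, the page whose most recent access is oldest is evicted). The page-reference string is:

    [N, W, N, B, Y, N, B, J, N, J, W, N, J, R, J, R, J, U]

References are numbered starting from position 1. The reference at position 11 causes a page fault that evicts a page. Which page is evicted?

pos 1: N → fault, frames [N]
pos 2: W → fault, frames [N, W]
pos 3: N → hit
pos 4: B → fault, frames [W, N, B]
pos 5: Y → fault, frames [W, N, B, Y]
pos 6: N → hit
pos 7: B → hit
pos 8: J → fault, evict W, frames [Y, N, B, J]
pos 9: N → hit
pos 10: J → hit
pos 11: W → fault, evict Y, frames [B, N, J, W]
At position 11, page Y is evicted.

Y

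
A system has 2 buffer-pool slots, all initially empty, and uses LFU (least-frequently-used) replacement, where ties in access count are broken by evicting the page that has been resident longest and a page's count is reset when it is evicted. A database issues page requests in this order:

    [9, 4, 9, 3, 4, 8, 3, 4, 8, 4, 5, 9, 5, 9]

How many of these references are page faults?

10

9: fault, frames [9]
4: fault, frames [9, 4]
9: hit
3: fault, evict 4, frames [9, 3]
4: fault, evict 3, frames [9, 4]
8: fault, evict 4, frames [9, 8]
3: fault, evict 8, frames [9, 3]
4: fault, evict 3, frames [9, 4]
8: fault, evict 4, frames [9, 8]
4: fault, evict 8, frames [9, 4]
5: fault, evict 4, frames [9, 5]
9: hit
5: hit
9: hit
Page faults: 10.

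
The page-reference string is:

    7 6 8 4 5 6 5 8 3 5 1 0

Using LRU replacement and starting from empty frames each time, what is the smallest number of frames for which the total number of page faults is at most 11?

f=1: 12 faults
f=2: 11 faults
f=3: 10 faults
f=4: 8 faults
f=5: 8 faults
f=6: 8 faults
f=7: 8 faults
f=8: 8 faults
Smallest f with faults ≤ 11 is 2.

2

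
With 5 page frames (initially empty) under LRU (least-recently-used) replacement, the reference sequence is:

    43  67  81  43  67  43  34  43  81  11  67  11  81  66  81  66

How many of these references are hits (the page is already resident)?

43 -> fault, frames [43]
67 -> fault, frames [43, 67]
81 -> fault, frames [43, 67, 81]
43 -> hit
67 -> hit
43 -> hit
34 -> fault, frames [81, 67, 43, 34]
43 -> hit
81 -> hit
11 -> fault, frames [67, 34, 43, 81, 11]
67 -> hit
11 -> hit
81 -> hit
66 -> fault, evict 34, frames [43, 67, 11, 81, 66]
81 -> hit
66 -> hit
Hits: 10.

10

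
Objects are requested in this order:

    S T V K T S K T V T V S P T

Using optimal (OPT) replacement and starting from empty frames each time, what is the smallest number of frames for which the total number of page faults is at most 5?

4

f=1: 14 faults
f=2: 9 faults
f=3: 6 faults
f=4: 5 faults
f=5: 5 faults
Smallest f with faults ≤ 5 is 4.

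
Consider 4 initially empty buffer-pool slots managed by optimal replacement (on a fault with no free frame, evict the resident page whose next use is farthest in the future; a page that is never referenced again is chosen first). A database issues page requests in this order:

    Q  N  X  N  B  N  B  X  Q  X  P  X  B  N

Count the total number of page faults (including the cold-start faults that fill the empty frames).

5

Q: miss, frames [Q]
N: miss, frames [Q, N]
X: miss, frames [Q, N, X]
N: hit
B: miss, frames [Q, N, X, B]
N: hit
B: hit
X: hit
Q: hit
X: hit
P: miss, evict Q, frames [N, X, B, P]
X: hit
B: hit
N: hit
Page faults: 5.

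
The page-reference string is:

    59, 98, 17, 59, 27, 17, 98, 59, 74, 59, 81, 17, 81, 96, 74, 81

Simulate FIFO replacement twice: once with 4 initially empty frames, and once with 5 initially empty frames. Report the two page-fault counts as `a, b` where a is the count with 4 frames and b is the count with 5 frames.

10, 7

4 frames: F F F . F . . . F F F F . F F . → 10 faults.
5 frames: F F F . F . . . F . F . . F . . → 7 faults.
7 < 10: adding a frame reduced faults, as is typical.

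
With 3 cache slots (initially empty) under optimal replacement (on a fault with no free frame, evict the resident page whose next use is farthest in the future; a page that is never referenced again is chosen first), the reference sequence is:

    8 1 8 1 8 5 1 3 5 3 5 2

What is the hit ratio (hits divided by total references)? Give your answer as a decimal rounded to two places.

8: miss, frames [8]
1: miss, frames [8, 1]
8: hit
1: hit
8: hit
5: miss, frames [8, 1, 5]
1: hit
3: miss, evict 1, frames [8, 5, 3]
5: hit
3: hit
5: hit
2: miss, evict 3, frames [8, 5, 2]
Hits: 7 of 12 references → 7/12 = 0.5833.

0.58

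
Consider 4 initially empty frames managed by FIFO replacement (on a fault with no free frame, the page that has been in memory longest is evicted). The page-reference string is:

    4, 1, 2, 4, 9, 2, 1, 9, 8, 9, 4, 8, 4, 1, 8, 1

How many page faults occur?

4 → miss, frames [4]
1 → miss, frames [4, 1]
2 → miss, frames [4, 1, 2]
4 → hit
9 → miss, frames [4, 1, 2, 9]
2 → hit
1 → hit
9 → hit
8 → miss, evict 4, frames [1, 2, 9, 8]
9 → hit
4 → miss, evict 1, frames [2, 9, 8, 4]
8 → hit
4 → hit
1 → miss, evict 2, frames [9, 8, 4, 1]
8 → hit
1 → hit
Page faults: 7.

7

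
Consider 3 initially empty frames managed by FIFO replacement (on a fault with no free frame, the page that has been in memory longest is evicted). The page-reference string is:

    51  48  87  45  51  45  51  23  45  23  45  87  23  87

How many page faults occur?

7

51 → miss, frames (51)
48 → miss, frames (51 48)
87 → miss, frames (51 48 87)
45 → miss, evict 51, frames (48 87 45)
51 → miss, evict 48, frames (87 45 51)
45 → hit
51 → hit
23 → miss, evict 87, frames (45 51 23)
45 → hit
23 → hit
45 → hit
87 → miss, evict 45, frames (51 23 87)
23 → hit
87 → hit
Page faults: 7.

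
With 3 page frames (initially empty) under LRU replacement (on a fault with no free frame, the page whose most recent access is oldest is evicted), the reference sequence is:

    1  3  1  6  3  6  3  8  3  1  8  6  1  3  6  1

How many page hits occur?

9

1: fault, frames {1}
3: fault, frames {1,3}
1: hit
6: fault, frames {3,1,6}
3: hit
6: hit
3: hit
8: fault, evict 1, frames {6,3,8}
3: hit
1: fault, evict 6, frames {8,3,1}
8: hit
6: fault, evict 3, frames {1,8,6}
1: hit
3: fault, evict 8, frames {6,1,3}
6: hit
1: hit
Hits: 9.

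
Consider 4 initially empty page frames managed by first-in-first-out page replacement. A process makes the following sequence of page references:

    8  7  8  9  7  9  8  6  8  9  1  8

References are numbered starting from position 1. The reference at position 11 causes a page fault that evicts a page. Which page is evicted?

pos 1: 8 → miss, frames [8]
pos 2: 7 → miss, frames [8, 7]
pos 3: 8 → hit
pos 4: 9 → miss, frames [8, 7, 9]
pos 5: 7 → hit
pos 6: 9 → hit
pos 7: 8 → hit
pos 8: 6 → miss, frames [8, 7, 9, 6]
pos 9: 8 → hit
pos 10: 9 → hit
pos 11: 1 → miss, evict 8, frames [7, 9, 6, 1]
At position 11, page 8 is evicted.

8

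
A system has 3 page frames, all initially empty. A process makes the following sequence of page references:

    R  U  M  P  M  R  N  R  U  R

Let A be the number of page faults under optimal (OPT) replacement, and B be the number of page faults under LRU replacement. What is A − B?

-1

Under OPT: F F F F . . F . F . → 6 faults.
Under LRU: F F F F . F F . F . → 7 faults.
A − B = 6 − 7 = -1.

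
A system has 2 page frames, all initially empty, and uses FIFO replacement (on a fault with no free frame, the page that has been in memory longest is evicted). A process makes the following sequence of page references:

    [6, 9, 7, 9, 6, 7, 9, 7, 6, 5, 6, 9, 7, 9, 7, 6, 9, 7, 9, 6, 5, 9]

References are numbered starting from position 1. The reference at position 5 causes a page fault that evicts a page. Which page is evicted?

pos 1: 6 -> miss, frames {6}
pos 2: 9 -> miss, frames {6,9}
pos 3: 7 -> miss, evict 6, frames {9,7}
pos 4: 9 -> hit
pos 5: 6 -> miss, evict 9, frames {7,6}
At position 5, page 9 is evicted.

9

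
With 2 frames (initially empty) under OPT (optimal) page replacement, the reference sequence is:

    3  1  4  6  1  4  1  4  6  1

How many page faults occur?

3: fault, frames (3)
1: fault, frames (3 1)
4: fault, evict 3, frames (1 4)
6: fault, evict 4, frames (1 6)
1: hit
4: fault, evict 6, frames (1 4)
1: hit
4: hit
6: fault, evict 4, frames (1 6)
1: hit
Page faults: 6.

6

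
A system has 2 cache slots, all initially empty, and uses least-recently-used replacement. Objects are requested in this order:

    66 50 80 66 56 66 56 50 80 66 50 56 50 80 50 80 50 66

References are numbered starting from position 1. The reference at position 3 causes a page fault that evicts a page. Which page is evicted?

66

pos 1: 66 → fault, frames (66)
pos 2: 50 → fault, frames (66 50)
pos 3: 80 → fault, evict 66, frames (50 80)
At position 3, page 66 is evicted.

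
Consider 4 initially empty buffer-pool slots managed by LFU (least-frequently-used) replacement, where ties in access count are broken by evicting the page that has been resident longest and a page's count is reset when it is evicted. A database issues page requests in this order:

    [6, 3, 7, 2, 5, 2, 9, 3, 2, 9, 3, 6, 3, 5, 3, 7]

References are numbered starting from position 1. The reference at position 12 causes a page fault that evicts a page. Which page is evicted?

5

pos 1: 6: fault, frames (6)
pos 2: 3: fault, frames (6 3)
pos 3: 7: fault, frames (6 3 7)
pos 4: 2: fault, frames (6 3 7 2)
pos 5: 5: fault, evict 6, frames (3 7 2 5)
pos 6: 2: hit
pos 7: 9: fault, evict 3, frames (7 2 5 9)
pos 8: 3: fault, evict 7, frames (2 5 9 3)
pos 9: 2: hit
pos 10: 9: hit
pos 11: 3: hit
pos 12: 6: fault, evict 5, frames (2 9 3 6)
At position 12, page 5 is evicted.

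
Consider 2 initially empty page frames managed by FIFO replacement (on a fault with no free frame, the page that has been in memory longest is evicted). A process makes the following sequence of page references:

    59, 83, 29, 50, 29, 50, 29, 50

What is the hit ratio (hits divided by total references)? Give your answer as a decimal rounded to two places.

0.50

59 → fault, frames (59)
83 → fault, frames (59 83)
29 → fault, evict 59, frames (83 29)
50 → fault, evict 83, frames (29 50)
29 → hit
50 → hit
29 → hit
50 → hit
Hits: 4 of 8 references → 4/8 = 0.5000.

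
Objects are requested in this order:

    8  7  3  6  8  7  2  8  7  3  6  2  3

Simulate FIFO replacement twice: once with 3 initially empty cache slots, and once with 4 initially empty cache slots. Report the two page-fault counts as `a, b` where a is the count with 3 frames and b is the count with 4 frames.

9, 10

3 frames: F F F F F F F . . F F . . → 9 faults.
4 frames: F F F F . . F F F F F F . → 10 faults.
10 > 9: adding a frame increased faults — Belady's anomaly.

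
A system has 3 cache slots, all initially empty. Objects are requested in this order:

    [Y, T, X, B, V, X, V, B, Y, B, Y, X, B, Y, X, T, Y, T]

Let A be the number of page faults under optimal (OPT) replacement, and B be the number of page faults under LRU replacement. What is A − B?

-1

Under OPT: F F F F F . . . F . . . . . . F . . → 7 faults.
Under LRU: F F F F F . . . F . . F . . . F . . → 8 faults.
A − B = 7 − 8 = -1.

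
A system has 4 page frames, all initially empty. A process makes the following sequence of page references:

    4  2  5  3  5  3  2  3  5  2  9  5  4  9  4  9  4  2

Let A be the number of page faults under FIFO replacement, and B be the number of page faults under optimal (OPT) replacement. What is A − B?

Under FIFO: F F F F . . . . . . F . F . . . . F → 7 faults.
Under OPT: F F F F . . . . . . F . . . . . . . → 5 faults.
A − B = 7 − 5 = 2.

2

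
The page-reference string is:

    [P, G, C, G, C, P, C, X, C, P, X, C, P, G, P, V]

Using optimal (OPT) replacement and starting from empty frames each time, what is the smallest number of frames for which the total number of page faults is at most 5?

4

f=1: 16 faults
f=2: 9 faults
f=3: 6 faults
f=4: 5 faults
f=5: 5 faults
Smallest f with faults ≤ 5 is 4.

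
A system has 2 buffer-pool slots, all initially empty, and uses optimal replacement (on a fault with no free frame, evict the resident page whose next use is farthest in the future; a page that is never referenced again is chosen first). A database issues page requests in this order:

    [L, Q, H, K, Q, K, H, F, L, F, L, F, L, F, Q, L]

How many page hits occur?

L -> fault, frames [L]
Q -> fault, frames [L, Q]
H -> fault, evict L, frames [Q, H]
K -> fault, evict H, frames [Q, K]
Q -> hit
K -> hit
H -> fault, evict K, frames [Q, H]
F -> fault, evict H, frames [Q, F]
L -> fault, evict Q, frames [F, L]
F -> hit
L -> hit
F -> hit
L -> hit
F -> hit
Q -> fault, evict F, frames [L, Q]
L -> hit
Hits: 8.

8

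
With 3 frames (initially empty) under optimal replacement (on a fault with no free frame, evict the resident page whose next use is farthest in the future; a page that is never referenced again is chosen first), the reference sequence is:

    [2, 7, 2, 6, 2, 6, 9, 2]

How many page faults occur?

4

2 -> miss, frames (2)
7 -> miss, frames (2 7)
2 -> hit
6 -> miss, frames (2 7 6)
2 -> hit
6 -> hit
9 -> miss, evict 6, frames (2 7 9)
2 -> hit
Page faults: 4.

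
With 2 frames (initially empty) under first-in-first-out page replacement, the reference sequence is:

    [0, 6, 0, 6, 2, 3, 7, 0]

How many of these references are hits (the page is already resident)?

0 -> miss, frames [0]
6 -> miss, frames [0, 6]
0 -> hit
6 -> hit
2 -> miss, evict 0, frames [6, 2]
3 -> miss, evict 6, frames [2, 3]
7 -> miss, evict 2, frames [3, 7]
0 -> miss, evict 3, frames [7, 0]
Hits: 2.

2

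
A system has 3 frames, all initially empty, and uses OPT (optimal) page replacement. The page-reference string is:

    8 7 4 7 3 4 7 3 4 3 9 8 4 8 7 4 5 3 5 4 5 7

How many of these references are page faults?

8 → fault, frames (8)
7 → fault, frames (8 7)
4 → fault, frames (8 7 4)
7 → hit
3 → fault, evict 8, frames (7 4 3)
4 → hit
7 → hit
3 → hit
4 → hit
3 → hit
9 → fault, evict 3, frames (7 4 9)
8 → fault, evict 9, frames (7 4 8)
4 → hit
8 → hit
7 → hit
4 → hit
5 → fault, evict 8, frames (7 4 5)
3 → fault, evict 7, frames (4 5 3)
5 → hit
4 → hit
5 → hit
7 → fault, evict 3, frames (4 5 7)
Page faults: 9.

9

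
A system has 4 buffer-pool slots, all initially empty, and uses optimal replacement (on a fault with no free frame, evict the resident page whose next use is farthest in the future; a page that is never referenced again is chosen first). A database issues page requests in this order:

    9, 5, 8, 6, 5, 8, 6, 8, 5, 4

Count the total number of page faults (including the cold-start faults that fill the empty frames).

9 -> fault, frames (9)
5 -> fault, frames (9 5)
8 -> fault, frames (9 5 8)
6 -> fault, frames (9 5 8 6)
5 -> hit
8 -> hit
6 -> hit
8 -> hit
5 -> hit
4 -> fault, evict 6, frames (9 5 8 4)
Page faults: 5.

5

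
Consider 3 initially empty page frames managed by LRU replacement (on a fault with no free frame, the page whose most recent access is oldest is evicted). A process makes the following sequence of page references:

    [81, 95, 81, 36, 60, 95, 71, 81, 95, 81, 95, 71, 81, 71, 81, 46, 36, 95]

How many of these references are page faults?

10

81 → miss, frames {81}
95 → miss, frames {81,95}
81 → hit
36 → miss, frames {95,81,36}
60 → miss, evict 95, frames {81,36,60}
95 → miss, evict 81, frames {36,60,95}
71 → miss, evict 36, frames {60,95,71}
81 → miss, evict 60, frames {95,71,81}
95 → hit
81 → hit
95 → hit
71 → hit
81 → hit
71 → hit
81 → hit
46 → miss, evict 95, frames {71,81,46}
36 → miss, evict 71, frames {81,46,36}
95 → miss, evict 81, frames {46,36,95}
Page faults: 10.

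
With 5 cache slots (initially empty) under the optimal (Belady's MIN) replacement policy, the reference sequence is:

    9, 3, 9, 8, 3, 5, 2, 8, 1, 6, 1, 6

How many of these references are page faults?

9: fault, frames {9}
3: fault, frames {9,3}
9: hit
8: fault, frames {9,3,8}
3: hit
5: fault, frames {9,3,8,5}
2: fault, frames {9,3,8,5,2}
8: hit
1: fault, evict 2, frames {9,3,8,5,1}
6: fault, evict 5, frames {9,3,8,1,6}
1: hit
6: hit
Page faults: 7.

7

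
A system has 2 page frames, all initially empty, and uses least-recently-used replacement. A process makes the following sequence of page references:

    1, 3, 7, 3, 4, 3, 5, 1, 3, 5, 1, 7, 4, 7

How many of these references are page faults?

1: fault, frames (1)
3: fault, frames (1 3)
7: fault, evict 1, frames (3 7)
3: hit
4: fault, evict 7, frames (3 4)
3: hit
5: fault, evict 4, frames (3 5)
1: fault, evict 3, frames (5 1)
3: fault, evict 5, frames (1 3)
5: fault, evict 1, frames (3 5)
1: fault, evict 3, frames (5 1)
7: fault, evict 5, frames (1 7)
4: fault, evict 1, frames (7 4)
7: hit
Page faults: 11.

11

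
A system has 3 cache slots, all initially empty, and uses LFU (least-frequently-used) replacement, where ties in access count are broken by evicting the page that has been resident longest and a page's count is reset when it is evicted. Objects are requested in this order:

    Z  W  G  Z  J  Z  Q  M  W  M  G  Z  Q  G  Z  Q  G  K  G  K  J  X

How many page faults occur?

17

Z: miss, frames [Z]
W: miss, frames [Z, W]
G: miss, frames [Z, W, G]
Z: hit
J: miss, evict W, frames [Z, G, J]
Z: hit
Q: miss, evict G, frames [Z, J, Q]
M: miss, evict J, frames [Z, Q, M]
W: miss, evict Q, frames [Z, M, W]
M: hit
G: miss, evict W, frames [Z, M, G]
Z: hit
Q: miss, evict G, frames [Z, M, Q]
G: miss, evict Q, frames [Z, M, G]
Z: hit
Q: miss, evict G, frames [Z, M, Q]
G: miss, evict Q, frames [Z, M, G]
K: miss, evict G, frames [Z, M, K]
G: miss, evict K, frames [Z, M, G]
K: miss, evict G, frames [Z, M, K]
J: miss, evict K, frames [Z, M, J]
X: miss, evict J, frames [Z, M, X]
Page faults: 17.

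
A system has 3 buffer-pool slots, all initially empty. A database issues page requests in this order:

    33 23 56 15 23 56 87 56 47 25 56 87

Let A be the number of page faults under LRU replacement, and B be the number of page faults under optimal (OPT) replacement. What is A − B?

Under LRU: F F F F . . F . F F . F → 8 faults.
Under OPT: F F F F . . F . F F . . → 7 faults.
A − B = 8 − 7 = 1.

1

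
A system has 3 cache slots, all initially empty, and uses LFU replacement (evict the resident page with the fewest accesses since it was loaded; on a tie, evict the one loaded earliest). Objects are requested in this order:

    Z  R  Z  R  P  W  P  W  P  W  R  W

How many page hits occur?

Z: miss, frames {Z}
R: miss, frames {Z,R}
Z: hit
R: hit
P: miss, frames {Z,R,P}
W: miss, evict P, frames {Z,R,W}
P: miss, evict W, frames {Z,R,P}
W: miss, evict P, frames {Z,R,W}
P: miss, evict W, frames {Z,R,P}
W: miss, evict P, frames {Z,R,W}
R: hit
W: hit
Hits: 4.

4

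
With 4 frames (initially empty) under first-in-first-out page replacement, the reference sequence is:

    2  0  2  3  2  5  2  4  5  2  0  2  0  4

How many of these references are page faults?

7

2: miss, frames (2)
0: miss, frames (2 0)
2: hit
3: miss, frames (2 0 3)
2: hit
5: miss, frames (2 0 3 5)
2: hit
4: miss, evict 2, frames (0 3 5 4)
5: hit
2: miss, evict 0, frames (3 5 4 2)
0: miss, evict 3, frames (5 4 2 0)
2: hit
0: hit
4: hit
Page faults: 7.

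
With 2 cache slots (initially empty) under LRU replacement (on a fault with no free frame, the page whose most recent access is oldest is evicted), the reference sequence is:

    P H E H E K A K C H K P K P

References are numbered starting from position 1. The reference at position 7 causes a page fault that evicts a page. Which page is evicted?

E

pos 1: P → miss, frames [P]
pos 2: H → miss, frames [P, H]
pos 3: E → miss, evict P, frames [H, E]
pos 4: H → hit
pos 5: E → hit
pos 6: K → miss, evict H, frames [E, K]
pos 7: A → miss, evict E, frames [K, A]
At position 7, page E is evicted.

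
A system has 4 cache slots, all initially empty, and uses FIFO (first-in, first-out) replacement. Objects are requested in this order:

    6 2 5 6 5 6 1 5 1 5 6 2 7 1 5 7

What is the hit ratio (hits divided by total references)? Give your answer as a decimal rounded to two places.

0.69

6: fault, frames [6]
2: fault, frames [6, 2]
5: fault, frames [6, 2, 5]
6: hit
5: hit
6: hit
1: fault, frames [6, 2, 5, 1]
5: hit
1: hit
5: hit
6: hit
2: hit
7: fault, evict 6, frames [2, 5, 1, 7]
1: hit
5: hit
7: hit
Hits: 11 of 16 references → 11/16 = 0.6875.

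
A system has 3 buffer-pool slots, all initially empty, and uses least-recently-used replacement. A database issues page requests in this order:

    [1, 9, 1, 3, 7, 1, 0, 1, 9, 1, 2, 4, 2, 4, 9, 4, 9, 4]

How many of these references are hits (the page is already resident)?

1 -> fault, frames [1]
9 -> fault, frames [1, 9]
1 -> hit
3 -> fault, frames [9, 1, 3]
7 -> fault, evict 9, frames [1, 3, 7]
1 -> hit
0 -> fault, evict 3, frames [7, 1, 0]
1 -> hit
9 -> fault, evict 7, frames [0, 1, 9]
1 -> hit
2 -> fault, evict 0, frames [9, 1, 2]
4 -> fault, evict 9, frames [1, 2, 4]
2 -> hit
4 -> hit
9 -> fault, evict 1, frames [2, 4, 9]
4 -> hit
9 -> hit
4 -> hit
Hits: 9.

9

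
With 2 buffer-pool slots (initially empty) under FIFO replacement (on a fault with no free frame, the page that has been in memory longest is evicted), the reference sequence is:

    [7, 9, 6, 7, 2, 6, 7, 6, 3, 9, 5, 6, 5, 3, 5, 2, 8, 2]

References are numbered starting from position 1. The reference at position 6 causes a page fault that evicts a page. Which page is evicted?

pos 1: 7 → fault, frames {7}
pos 2: 9 → fault, frames {7,9}
pos 3: 6 → fault, evict 7, frames {9,6}
pos 4: 7 → fault, evict 9, frames {6,7}
pos 5: 2 → fault, evict 6, frames {7,2}
pos 6: 6 → fault, evict 7, frames {2,6}
At position 6, page 7 is evicted.

7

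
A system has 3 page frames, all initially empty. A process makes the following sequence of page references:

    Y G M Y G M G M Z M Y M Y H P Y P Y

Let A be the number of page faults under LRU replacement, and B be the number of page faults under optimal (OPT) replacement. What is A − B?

1

Under LRU: F F F . . . . . F . F . . F F . . . → 7 faults.
Under OPT: F F F . . . . . F . . . . F F . . . → 6 faults.
A − B = 7 − 6 = 1.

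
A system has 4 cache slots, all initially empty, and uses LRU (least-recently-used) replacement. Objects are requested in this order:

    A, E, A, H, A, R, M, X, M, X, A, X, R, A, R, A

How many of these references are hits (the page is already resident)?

A: fault, frames [A]
E: fault, frames [A, E]
A: hit
H: fault, frames [E, A, H]
A: hit
R: fault, frames [E, H, A, R]
M: fault, evict E, frames [H, A, R, M]
X: fault, evict H, frames [A, R, M, X]
M: hit
X: hit
A: hit
X: hit
R: hit
A: hit
R: hit
A: hit
Hits: 10.

10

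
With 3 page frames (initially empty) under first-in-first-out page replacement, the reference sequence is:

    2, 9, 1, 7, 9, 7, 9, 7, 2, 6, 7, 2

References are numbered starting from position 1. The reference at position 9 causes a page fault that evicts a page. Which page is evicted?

pos 1: 2 -> fault, frames [2]
pos 2: 9 -> fault, frames [2, 9]
pos 3: 1 -> fault, frames [2, 9, 1]
pos 4: 7 -> fault, evict 2, frames [9, 1, 7]
pos 5: 9 -> hit
pos 6: 7 -> hit
pos 7: 9 -> hit
pos 8: 7 -> hit
pos 9: 2 -> fault, evict 9, frames [1, 7, 2]
At position 9, page 9 is evicted.

9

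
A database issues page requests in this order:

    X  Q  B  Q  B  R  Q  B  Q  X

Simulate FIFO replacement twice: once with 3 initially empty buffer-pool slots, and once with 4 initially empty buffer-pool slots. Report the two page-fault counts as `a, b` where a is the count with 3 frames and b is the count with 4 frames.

5, 4

3 frames: F F F . . F . . . F → 5 faults.
4 frames: F F F . . F . . . . → 4 faults.
4 < 5: adding a frame reduced faults, as is typical.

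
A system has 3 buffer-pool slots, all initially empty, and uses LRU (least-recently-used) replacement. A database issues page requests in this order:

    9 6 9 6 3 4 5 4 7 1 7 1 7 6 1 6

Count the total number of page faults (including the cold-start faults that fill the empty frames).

9: fault, frames [9]
6: fault, frames [9, 6]
9: hit
6: hit
3: fault, frames [9, 6, 3]
4: fault, evict 9, frames [6, 3, 4]
5: fault, evict 6, frames [3, 4, 5]
4: hit
7: fault, evict 3, frames [5, 4, 7]
1: fault, evict 5, frames [4, 7, 1]
7: hit
1: hit
7: hit
6: fault, evict 4, frames [1, 7, 6]
1: hit
6: hit
Page faults: 8.

8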